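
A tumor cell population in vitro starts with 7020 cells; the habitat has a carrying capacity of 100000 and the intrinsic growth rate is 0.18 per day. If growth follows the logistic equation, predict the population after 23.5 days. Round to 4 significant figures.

83840 cells

A = (K − N₀)/N₀ = (100000 − 7020)/7020 = 13.245.
N(t) = K/(1 + A·e^(−rt)) = 100000/(1 + 13.245×e^(−0.18×23.5)).
e^(−4.23) = 0.014552; denominator = 1 + 13.245×0.014552 = 1.1927.
N = 100000/1.1927 = 83840.1.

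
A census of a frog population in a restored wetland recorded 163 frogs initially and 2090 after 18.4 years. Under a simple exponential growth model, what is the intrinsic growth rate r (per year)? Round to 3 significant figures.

From N(t) = N₀·e^(rt): e^(r·18.4) = 2090/163 = 12.822.
r·18.4 = ln(12.822) = 2.5512, so r = 2.5512/18.4 = 0.13865.

0.139 per year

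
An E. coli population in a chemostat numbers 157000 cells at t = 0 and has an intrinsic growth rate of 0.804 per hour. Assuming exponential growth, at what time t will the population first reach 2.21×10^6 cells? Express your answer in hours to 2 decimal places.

3.29 hours

Set N₀·e^(rt) = 2.21×10^6: e^(0.804·t) = 2.21×10^6/157000 = 14.076.
0.804·t = ln(14.076) = 2.6445, so t = 2.6445/0.804 = 3.2892.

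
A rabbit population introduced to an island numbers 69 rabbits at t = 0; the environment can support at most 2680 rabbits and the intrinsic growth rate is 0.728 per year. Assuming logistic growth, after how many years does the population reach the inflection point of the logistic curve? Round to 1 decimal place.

Logistic growth is fastest at N = K/2 = 1340.
A = (K − N₀)/N₀ = 37.841. Set K/(1 + A·e^(−rt)) = K/2 → A·e^(−rt) = 1.
e^(−0.728t) = 1/37.841 = 0.0264267, so t = ln(37.841)/0.728 = 3.6334/0.728 = 4.9909.

5.0 years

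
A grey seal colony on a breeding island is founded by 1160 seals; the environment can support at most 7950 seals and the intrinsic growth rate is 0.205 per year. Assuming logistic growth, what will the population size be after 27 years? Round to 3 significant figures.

7770 seals

A = (K − N₀)/N₀ = (7950 − 1160)/1160 = 5.8534.
N(t) = K/(1 + A·e^(−rt)) = 7950/(1 + 5.8534×e^(−0.205×27)).
e^(−5.535) = 0.0039462; denominator = 1 + 5.8534×0.0039462 = 1.0231.
N = 7950/1.0231 = 7770.51.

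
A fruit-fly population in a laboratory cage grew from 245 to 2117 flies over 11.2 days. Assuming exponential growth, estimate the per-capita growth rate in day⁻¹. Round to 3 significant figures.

0.193 per day

From N(t) = N₀·e^(rt): e^(r·11.2) = 2117/245 = 8.6408.
r·11.2 = ln(8.6408) = 2.1565, so r = 2.1565/11.2 = 0.19254.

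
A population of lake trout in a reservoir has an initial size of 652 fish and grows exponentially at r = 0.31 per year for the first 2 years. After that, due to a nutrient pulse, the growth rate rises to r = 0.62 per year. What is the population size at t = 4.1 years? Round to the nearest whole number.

4456 fish

Phase 1: N(2) = 652·e^(0.31×2) = 652·e^0.62 = 1212.02.
Phase 2 runs for 4.1 − 2 = 2.1 years at r = 0.62.
N(4.1) = 1212.02·e^(0.62×2.1) = 1212.02·e^1.302 = 4456.17.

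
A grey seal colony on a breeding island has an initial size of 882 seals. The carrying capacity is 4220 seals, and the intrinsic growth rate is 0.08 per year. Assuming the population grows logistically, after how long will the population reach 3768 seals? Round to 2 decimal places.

43.14 years

A = (K − N₀)/N₀ = (4220 − 882)/882 = 3.7846.
Solve 4220/(1 + 3.7846·e^(−0.08t)) = 3768: 1 + 3.7846·e^(−0.08t) = 1.12, so e^(−0.08t) = 0.0316964.
−0.08·t = ln(0.0316964) = -3.4516, so t = 3.4516/0.08 = 43.144.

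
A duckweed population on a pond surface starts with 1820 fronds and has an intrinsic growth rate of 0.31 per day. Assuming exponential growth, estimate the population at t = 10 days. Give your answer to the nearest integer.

40400 fronds

N(t) = N₀·e^(rt) = 1820 × e^(0.31×10) = 1820 × e^3.1.
e^3.1 ≈ 22.198, so N ≈ 1820 × 22.198 = 40400.3.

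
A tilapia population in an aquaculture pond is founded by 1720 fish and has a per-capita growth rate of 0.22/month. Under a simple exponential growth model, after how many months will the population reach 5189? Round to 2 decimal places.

Set N₀·e^(rt) = 5189: e^(0.22·t) = 5189/1720 = 3.0169.
0.22·t = ln(3.0169) = 1.1042, so t = 1.1042/0.22 = 5.0192.

5.02 months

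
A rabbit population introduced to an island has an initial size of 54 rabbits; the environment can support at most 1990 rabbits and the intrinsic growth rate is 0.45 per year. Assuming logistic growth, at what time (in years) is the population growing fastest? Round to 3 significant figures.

7.95 years

Logistic growth is fastest at N = K/2 = 995.
A = (K − N₀)/N₀ = 35.852. Set K/(1 + A·e^(−rt)) = K/2 → A·e^(−rt) = 1.
e^(−0.45t) = 1/35.852 = 0.0278926, so t = ln(35.852)/0.45 = 3.5794/0.45 = 7.9542.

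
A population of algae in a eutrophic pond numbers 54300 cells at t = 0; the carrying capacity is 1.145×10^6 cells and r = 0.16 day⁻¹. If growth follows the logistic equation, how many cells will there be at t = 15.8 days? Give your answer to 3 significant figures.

A = (K − N₀)/N₀ = (1.145×10^6 − 54300)/54300 = 20.087.
N(t) = K/(1 + A·e^(−rt)) = 1.145×10^6/(1 + 20.087×e^(−0.16×15.8)).
e^(−2.528) = 0.079818; denominator = 1 + 20.087×0.079818 = 2.6033.
N = 1.145×10^6/2.6033 = 439830.

440000 cells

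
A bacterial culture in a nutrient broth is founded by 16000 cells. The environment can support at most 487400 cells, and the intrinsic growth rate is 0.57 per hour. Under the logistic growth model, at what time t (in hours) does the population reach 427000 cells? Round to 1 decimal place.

9.4 hours

A = (K − N₀)/N₀ = (487400 − 16000)/16000 = 29.462.
Solve 487400/(1 + 29.462·e^(−0.57t)) = 427000: 1 + 29.462·e^(−0.57t) = 1.1415, so e^(−0.57t) = 0.00480109.
−0.57·t = ln(0.00480109) = -5.3389, so t = 5.3389/0.57 = 9.3665.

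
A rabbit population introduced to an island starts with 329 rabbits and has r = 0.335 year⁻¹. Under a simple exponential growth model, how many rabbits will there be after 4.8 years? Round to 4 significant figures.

N(t) = N₀·e^(rt) = 329 × e^(0.335×4.8) = 329 × e^1.608.
e^1.608 ≈ 4.9928, so N ≈ 329 × 4.9928 = 1642.64.

1643 rabbits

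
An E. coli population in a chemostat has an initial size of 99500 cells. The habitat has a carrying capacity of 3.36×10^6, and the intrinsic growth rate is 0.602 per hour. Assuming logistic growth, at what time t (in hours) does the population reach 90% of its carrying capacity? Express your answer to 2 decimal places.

9.45 hours

A = (K − N₀)/N₀ = (3.36×10^6 − 99500)/99500 = 32.769.
Solve 3.36×10^6/(1 + 32.769·e^(−0.602t)) = 3.024×10^6: 1 + 32.769·e^(−0.602t) = 1.1111, so e^(−0.602t) = 0.00339075.
−0.602·t = ln(0.00339075) = -5.6867, so t = 5.6867/0.602 = 9.4464.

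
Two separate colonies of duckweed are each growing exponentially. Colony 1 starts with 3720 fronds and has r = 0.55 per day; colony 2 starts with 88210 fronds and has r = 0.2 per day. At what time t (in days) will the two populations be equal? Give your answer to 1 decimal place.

Set 3720·e^(0.55t) = 88210·e^(0.2t).
e^((0.55 − 0.2)t) = 88210/3720 → e^(0.35·t) = 23.712.
0.35·t = ln(23.712) = 3.166, so t = 3.166/0.35 = 9.0457.

9.0 days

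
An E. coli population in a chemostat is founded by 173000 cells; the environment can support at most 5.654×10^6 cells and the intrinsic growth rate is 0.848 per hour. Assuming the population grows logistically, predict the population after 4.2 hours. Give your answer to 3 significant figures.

A = (K − N₀)/N₀ = (5.654×10^6 − 173000)/173000 = 31.682.
N(t) = K/(1 + A·e^(−rt)) = 5.654×10^6/(1 + 31.682×e^(−0.848×4.2)).
e^(−3.562) = 0.028393; denominator = 1 + 31.682×0.028393 = 1.8996.
N = 5.654×10^6/1.8996 = 2.976478×10^6.

2980000 cells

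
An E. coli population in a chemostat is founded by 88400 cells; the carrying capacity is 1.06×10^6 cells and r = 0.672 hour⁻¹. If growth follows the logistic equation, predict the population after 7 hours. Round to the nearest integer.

A = (K − N₀)/N₀ = (1.06×10^6 − 88400)/88400 = 10.991.
N(t) = K/(1 + A·e^(−rt)) = 1.06×10^6/(1 + 10.991×e^(−0.672×7)).
e^(−4.704) = 0.009059; denominator = 1 + 10.991×0.009059 = 1.0996.
N = 1.06×10^6/1.0996 = 964016.

964016 cells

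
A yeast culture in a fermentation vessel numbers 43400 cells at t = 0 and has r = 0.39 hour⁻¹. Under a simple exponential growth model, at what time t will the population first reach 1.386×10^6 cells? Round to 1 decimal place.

8.9 hours

Set N₀·e^(rt) = 1.386×10^6: e^(0.39·t) = 1.386×10^6/43400 = 31.935.
0.39·t = ln(31.935) = 3.4637, so t = 3.4637/0.39 = 8.8813.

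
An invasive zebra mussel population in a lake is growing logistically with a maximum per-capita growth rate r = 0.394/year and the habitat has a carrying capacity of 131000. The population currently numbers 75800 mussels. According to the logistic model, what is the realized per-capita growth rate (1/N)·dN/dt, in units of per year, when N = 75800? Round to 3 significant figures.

(1/N)·dN/dt = r(1 − N/K) = 0.394 × (1 − 75800/131000).
= 0.394 × 0.42137 = 0.16602.

0.166 per year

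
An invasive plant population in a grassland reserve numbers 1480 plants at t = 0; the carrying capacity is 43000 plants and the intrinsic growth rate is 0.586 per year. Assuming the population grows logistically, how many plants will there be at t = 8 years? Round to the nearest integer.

34175 plants

A = (K − N₀)/N₀ = (43000 − 1480)/1480 = 28.054.
N(t) = K/(1 + A·e^(−rt)) = 43000/(1 + 28.054×e^(−0.586×8)).
e^(−4.688) = 0.0092051; denominator = 1 + 28.054×0.0092051 = 1.2582.
N = 43000/1.2582 = 34174.7.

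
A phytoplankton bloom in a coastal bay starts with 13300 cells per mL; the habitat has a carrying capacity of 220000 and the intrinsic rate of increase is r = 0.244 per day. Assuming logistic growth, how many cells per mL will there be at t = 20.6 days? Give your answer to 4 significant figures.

A = (K − N₀)/N₀ = (220000 − 13300)/13300 = 15.541.
N(t) = K/(1 + A·e^(−rt)) = 220000/(1 + 15.541×e^(−0.244×20.6)).
e^(−5.026) = 0.0065624; denominator = 1 + 15.541×0.0065624 = 1.102.
N = 220000/1.102 = 199639.

199600 cells per mL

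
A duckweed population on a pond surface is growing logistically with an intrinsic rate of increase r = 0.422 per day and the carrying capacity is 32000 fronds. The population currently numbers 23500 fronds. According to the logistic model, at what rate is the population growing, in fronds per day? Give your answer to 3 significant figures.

2630 fronds per day

dN/dt = rN(1 − N/K) = 0.422 × 23500 × (1 − 23500/32000).
1 − 23500/32000 = 0.26562; dN/dt = 0.422 × 23500 × 0.26562 = 2634.2.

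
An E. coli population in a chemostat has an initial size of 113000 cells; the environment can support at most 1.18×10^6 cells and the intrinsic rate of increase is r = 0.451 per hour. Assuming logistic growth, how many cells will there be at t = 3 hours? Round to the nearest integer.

342970 cells

A = (K − N₀)/N₀ = (1.18×10^6 − 113000)/113000 = 9.4425.
N(t) = K/(1 + A·e^(−rt)) = 1.18×10^6/(1 + 9.4425×e^(−0.451×3)).
e^(−1.353) = 0.25846; denominator = 1 + 9.4425×0.25846 = 3.4405.
N = 1.18×10^6/3.4405 = 342970.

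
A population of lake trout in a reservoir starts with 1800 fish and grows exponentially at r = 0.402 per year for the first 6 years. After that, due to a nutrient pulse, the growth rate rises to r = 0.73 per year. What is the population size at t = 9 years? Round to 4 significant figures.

Phase 1: N(6) = 1800·e^(0.402×6) = 1800·e^2.412 = 20081.3.
Phase 2 runs for 9 − 6 = 3 years at r = 0.73.
N(9) = 20081.3·e^(0.73×3) = 20081.3·e^2.19 = 179430.

179400 fish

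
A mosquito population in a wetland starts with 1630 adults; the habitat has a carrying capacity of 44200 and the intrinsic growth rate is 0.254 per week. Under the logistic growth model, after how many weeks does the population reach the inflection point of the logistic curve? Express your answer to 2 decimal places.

Logistic growth is fastest at N = K/2 = 22100.
A = (K − N₀)/N₀ = 26.117. Set K/(1 + A·e^(−rt)) = K/2 → A·e^(−rt) = 1.
e^(−0.254t) = 1/26.117 = 0.0382899, so t = ln(26.117)/0.254 = 3.2626/0.254 = 12.845.

12.84 weeks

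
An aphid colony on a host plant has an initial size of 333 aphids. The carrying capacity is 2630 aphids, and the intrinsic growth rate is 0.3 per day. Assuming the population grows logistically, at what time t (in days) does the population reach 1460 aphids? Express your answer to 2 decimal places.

7.18 days

A = (K − N₀)/N₀ = (2630 − 333)/333 = 6.8979.
Solve 2630/(1 + 6.8979·e^(−0.3t)) = 1460: 1 + 6.8979·e^(−0.3t) = 1.8014, so e^(−0.3t) = 0.116176.
−0.3·t = ln(0.116176) = -2.1526, so t = 2.1526/0.3 = 7.1755.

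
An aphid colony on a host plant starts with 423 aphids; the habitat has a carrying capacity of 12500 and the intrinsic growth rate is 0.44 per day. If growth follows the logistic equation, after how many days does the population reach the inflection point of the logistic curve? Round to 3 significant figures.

7.62 days

Logistic growth is fastest at N = K/2 = 6250.
A = (K − N₀)/N₀ = 28.551. Set K/(1 + A·e^(−rt)) = K/2 → A·e^(−rt) = 1.
e^(−0.44t) = 1/28.551 = 0.0350253, so t = ln(28.551)/0.44 = 3.3517/0.44 = 7.6175.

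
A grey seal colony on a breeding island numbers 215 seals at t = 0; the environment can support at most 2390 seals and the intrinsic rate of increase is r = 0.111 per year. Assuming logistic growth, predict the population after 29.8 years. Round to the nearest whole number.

1744 seals

A = (K − N₀)/N₀ = (2390 − 215)/215 = 10.116.
N(t) = K/(1 + A·e^(−rt)) = 2390/(1 + 10.116×e^(−0.111×29.8)).
e^(−3.308) = 0.036597; denominator = 1 + 10.116×0.036597 = 1.3702.
N = 2390/1.3702 = 1744.24.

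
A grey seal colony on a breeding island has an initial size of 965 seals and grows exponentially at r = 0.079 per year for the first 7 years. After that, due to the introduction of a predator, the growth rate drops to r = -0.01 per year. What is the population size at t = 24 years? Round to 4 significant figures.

1415 seals

Phase 1: N(7) = 965·e^(0.079×7) = 965·e^0.553 = 1677.61.
Phase 2 runs for 24 − 7 = 17 years at r = -0.01.
N(24) = 1677.61·e^(-0.01×17) = 1677.61·e^-0.17 = 1415.34.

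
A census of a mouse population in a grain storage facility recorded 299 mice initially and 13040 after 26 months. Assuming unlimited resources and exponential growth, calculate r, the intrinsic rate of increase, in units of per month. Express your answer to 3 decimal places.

From N(t) = N₀·e^(rt): e^(r·26) = 13040/299 = 43.612.
r·26 = ln(43.612) = 3.7753, so r = 3.7753/26 = 0.14521.

0.145 per month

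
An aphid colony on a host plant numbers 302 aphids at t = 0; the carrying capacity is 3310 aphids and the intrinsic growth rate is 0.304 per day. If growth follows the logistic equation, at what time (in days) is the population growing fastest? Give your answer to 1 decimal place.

7.6 days

Logistic growth is fastest at N = K/2 = 1655.
A = (K − N₀)/N₀ = 9.9603. Set K/(1 + A·e^(−rt)) = K/2 → A·e^(−rt) = 1.
e^(−0.304t) = 1/9.9603 = 0.100399, so t = ln(9.9603)/0.304 = 2.2986/0.304 = 7.5612.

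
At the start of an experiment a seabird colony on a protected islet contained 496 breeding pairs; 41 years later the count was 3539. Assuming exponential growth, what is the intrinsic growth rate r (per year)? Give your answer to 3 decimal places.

0.048 per year

From N(t) = N₀·e^(rt): e^(r·41) = 3539/496 = 7.1351.
r·41 = ln(7.1351) = 1.965, so r = 1.965/41 = 0.047927.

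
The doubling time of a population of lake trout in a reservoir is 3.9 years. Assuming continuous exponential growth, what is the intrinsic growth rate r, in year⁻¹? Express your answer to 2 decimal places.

r = ln(2)/t_d = 0.6931/3.9 = 0.17773.

0.18 per year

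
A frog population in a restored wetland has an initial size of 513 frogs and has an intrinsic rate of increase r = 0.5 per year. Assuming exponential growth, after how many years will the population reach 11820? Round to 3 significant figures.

6.27 years

Set N₀·e^(rt) = 11820: e^(0.5·t) = 11820/513 = 23.041.
0.5·t = ln(23.041) = 3.1373, so t = 3.1373/0.5 = 6.2745.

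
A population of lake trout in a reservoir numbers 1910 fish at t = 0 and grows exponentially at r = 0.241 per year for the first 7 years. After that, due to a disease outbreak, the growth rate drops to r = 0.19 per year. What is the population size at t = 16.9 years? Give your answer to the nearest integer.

67701 fish

Phase 1: N(7) = 1910·e^(0.241×7) = 1910·e^1.687 = 10320.2.
Phase 2 runs for 16.9 − 7 = 9.9 years at r = 0.19.
N(16.9) = 10320.2·e^(0.19×9.9) = 10320.2·e^1.881 = 67701.2.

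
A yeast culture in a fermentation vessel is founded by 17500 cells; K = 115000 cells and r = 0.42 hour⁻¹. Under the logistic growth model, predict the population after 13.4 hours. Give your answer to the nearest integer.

A = (K − N₀)/N₀ = (115000 − 17500)/17500 = 5.5714.
N(t) = K/(1 + A·e^(−rt)) = 115000/(1 + 5.5714×e^(−0.42×13.4)).
e^(−5.628) = 0.0035958; denominator = 1 + 5.5714×0.0035958 = 1.02.
N = 115000/1.02 = 112741.

112741 cells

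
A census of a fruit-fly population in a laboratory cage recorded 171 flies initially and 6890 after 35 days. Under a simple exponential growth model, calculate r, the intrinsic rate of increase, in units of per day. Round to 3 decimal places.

0.106 per day

From N(t) = N₀·e^(rt): e^(r·35) = 6890/171 = 40.292.
r·35 = ln(40.292) = 3.6962, so r = 3.6962/35 = 0.1056.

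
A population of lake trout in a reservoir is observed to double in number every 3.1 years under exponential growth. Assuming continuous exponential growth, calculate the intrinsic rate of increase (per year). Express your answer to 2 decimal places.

r = ln(2)/t_d = 0.6931/3.1 = 0.2236.

0.22 per year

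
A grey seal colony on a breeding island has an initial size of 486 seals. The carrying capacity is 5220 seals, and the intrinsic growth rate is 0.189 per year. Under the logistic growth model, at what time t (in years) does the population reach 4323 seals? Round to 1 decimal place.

20.4 years

A = (K − N₀)/N₀ = (5220 − 486)/486 = 9.7407.
Solve 5220/(1 + 9.7407·e^(−0.189t)) = 4323: 1 + 9.7407·e^(−0.189t) = 1.2075, so e^(−0.189t) = 0.0213017.
−0.189·t = ln(0.0213017) = -3.849, so t = 3.849/0.189 = 20.365.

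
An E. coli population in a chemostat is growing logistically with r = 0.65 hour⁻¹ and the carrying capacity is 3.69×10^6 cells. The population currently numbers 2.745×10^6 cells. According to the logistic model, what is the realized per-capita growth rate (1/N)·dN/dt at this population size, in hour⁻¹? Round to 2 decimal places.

0.17 per hour

(1/N)·dN/dt = r(1 − N/K) = 0.65 × (1 − 2.745×10^6/3.69×10^6).
= 0.65 × 0.2561 = 0.16646.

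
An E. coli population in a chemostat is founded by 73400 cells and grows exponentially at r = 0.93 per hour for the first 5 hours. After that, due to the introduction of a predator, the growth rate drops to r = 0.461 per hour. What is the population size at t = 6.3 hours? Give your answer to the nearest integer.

13977776 cells

Phase 1: N(5) = 73400·e^(0.93×5) = 73400·e^4.65 = 7.676538×10^6.
Phase 2 runs for 6.3 − 5 = 1.3 hours at r = 0.461.
N(6.3) = 7.676538×10^6·e^(0.461×1.3) = 7.676538×10^6·e^0.5993 = 1.397778×10^7.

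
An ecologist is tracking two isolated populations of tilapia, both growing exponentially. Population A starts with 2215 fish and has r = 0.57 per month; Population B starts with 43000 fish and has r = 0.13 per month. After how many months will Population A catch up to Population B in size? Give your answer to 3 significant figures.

6.74 months

Set 2215·e^(0.57t) = 43000·e^(0.13t).
e^((0.57 − 0.13)t) = 43000/2215 → e^(0.44·t) = 19.413.
0.44·t = ln(19.413) = 2.9659, so t = 2.9659/0.44 = 6.7408.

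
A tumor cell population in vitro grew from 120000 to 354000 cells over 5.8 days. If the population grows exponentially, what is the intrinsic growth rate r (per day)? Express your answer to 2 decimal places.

0.19 per day

From N(t) = N₀·e^(rt): e^(r·5.8) = 354000/120000 = 2.95.
r·5.8 = ln(2.95) = 1.0818, so r = 1.0818/5.8 = 0.18652.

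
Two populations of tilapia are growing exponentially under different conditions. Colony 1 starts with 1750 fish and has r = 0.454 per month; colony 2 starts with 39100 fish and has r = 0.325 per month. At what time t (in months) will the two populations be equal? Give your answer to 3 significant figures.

24.1 months

Set 1750·e^(0.454t) = 39100·e^(0.325t).
e^((0.454 − 0.325)t) = 39100/1750 → e^(0.129·t) = 22.343.
0.129·t = ln(22.343) = 3.1065, so t = 3.1065/0.129 = 24.081.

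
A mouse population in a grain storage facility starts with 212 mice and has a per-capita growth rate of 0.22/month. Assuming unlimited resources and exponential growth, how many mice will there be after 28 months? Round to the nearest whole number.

N(t) = N₀·e^(rt) = 212 × e^(0.22×28) = 212 × e^6.16.
e^6.16 ≈ 473.43, so N ≈ 212 × 473.43 = 100367.

100367 mice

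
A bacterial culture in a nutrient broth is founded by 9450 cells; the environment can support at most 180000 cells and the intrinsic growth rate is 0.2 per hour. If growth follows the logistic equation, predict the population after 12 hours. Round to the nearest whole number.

68253 cells

A = (K − N₀)/N₀ = (180000 − 9450)/9450 = 18.048.
N(t) = K/(1 + A·e^(−rt)) = 180000/(1 + 18.048×e^(−0.2×12)).
e^(−2.4) = 0.090718; denominator = 1 + 18.048×0.090718 = 2.6372.
N = 180000/2.6372 = 68253.1.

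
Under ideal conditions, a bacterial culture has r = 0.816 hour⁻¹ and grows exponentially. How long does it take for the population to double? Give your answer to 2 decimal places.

0.85 hours

Doubling time t_d = ln(2)/r = 0.6931/0.816 = 0.84945.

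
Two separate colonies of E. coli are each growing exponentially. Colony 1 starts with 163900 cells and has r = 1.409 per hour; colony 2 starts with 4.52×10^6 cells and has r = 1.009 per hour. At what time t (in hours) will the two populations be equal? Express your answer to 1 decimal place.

8.3 hours

Set 163900·e^(1.409t) = 4.52×10^6·e^(1.009t).
e^((1.409 − 1.009)t) = 4.52×10^6/163900 → e^(0.4·t) = 27.578.
0.4·t = ln(27.578) = 3.317, so t = 3.317/0.4 = 8.2925.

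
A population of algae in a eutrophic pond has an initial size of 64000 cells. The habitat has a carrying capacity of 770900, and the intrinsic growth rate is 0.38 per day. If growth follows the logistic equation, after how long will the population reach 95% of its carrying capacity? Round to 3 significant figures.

14.1 days

A = (K − N₀)/N₀ = (770900 − 64000)/64000 = 11.045.
Solve 770900/(1 + 11.045·e^(−0.38t)) = 732355: 1 + 11.045·e^(−0.38t) = 1.0526, so e^(−0.38t) = 0.00476506.
−0.38·t = ln(0.00476506) = -5.3464, so t = 5.3464/0.38 = 14.07.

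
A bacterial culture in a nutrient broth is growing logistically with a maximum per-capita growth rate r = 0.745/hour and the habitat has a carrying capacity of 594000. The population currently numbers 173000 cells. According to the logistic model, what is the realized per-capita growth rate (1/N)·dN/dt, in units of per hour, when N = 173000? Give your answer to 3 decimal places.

0.528 per hour

(1/N)·dN/dt = r(1 − N/K) = 0.745 × (1 − 173000/594000).
= 0.745 × 0.70875 = 0.52802.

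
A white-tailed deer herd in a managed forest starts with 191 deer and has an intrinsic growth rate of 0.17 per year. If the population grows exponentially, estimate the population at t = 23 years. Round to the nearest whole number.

9531 deer

N(t) = N₀·e^(rt) = 191 × e^(0.17×23) = 191 × e^3.91.
e^3.91 ≈ 49.899, so N ≈ 191 × 49.899 = 9530.7.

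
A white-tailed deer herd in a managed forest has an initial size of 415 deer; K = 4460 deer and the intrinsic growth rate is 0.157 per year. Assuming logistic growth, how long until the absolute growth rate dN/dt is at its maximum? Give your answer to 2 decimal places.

Logistic growth is fastest at N = K/2 = 2230.
A = (K − N₀)/N₀ = 9.747. Set K/(1 + A·e^(−rt)) = K/2 → A·e^(−rt) = 1.
e^(−0.157t) = 1/9.747 = 0.102596, so t = ln(9.747)/0.157 = 2.277/0.157 = 14.503.

14.50 years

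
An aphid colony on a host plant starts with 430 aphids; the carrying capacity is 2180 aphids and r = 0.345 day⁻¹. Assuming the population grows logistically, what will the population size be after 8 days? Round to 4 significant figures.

A = (K − N₀)/N₀ = (2180 − 430)/430 = 4.0698.
N(t) = K/(1 + A·e^(−rt)) = 2180/(1 + 4.0698×e^(−0.345×8)).
e^(−2.76) = 0.063292; denominator = 1 + 4.0698×0.063292 = 1.2576.
N = 2180/1.2576 = 1733.48.

1733 aphids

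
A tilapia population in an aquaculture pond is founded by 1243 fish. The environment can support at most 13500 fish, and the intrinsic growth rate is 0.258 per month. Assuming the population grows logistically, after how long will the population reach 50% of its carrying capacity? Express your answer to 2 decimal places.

A = (K − N₀)/N₀ = (13500 − 1243)/1243 = 9.8608.
Solve 13500/(1 + 9.8608·e^(−0.258t)) = 6750: 1 + 9.8608·e^(−0.258t) = 2, so e^(−0.258t) = 0.101411.
−0.258·t = ln(0.101411) = -2.2886, so t = 2.2886/0.258 = 8.8704.

8.87 months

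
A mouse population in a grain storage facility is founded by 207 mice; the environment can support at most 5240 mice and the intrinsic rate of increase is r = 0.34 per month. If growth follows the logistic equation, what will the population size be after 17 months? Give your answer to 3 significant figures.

A = (K − N₀)/N₀ = (5240 − 207)/207 = 24.314.
N(t) = K/(1 + A·e^(−rt)) = 5240/(1 + 24.314×e^(−0.34×17)).
e^(−5.78) = 0.0030887; denominator = 1 + 24.314×0.0030887 = 1.0751.
N = 5240/1.0751 = 4873.97.

4870 mice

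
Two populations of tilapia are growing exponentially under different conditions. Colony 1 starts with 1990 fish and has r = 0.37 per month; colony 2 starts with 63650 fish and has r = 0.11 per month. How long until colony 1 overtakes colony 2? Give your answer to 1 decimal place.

Set 1990·e^(0.37t) = 63650·e^(0.11t).
e^((0.37 − 0.11)t) = 63650/1990 → e^(0.26·t) = 31.985.
0.26·t = ln(31.985) = 3.4653, so t = 3.4653/0.26 = 13.328.

13.3 months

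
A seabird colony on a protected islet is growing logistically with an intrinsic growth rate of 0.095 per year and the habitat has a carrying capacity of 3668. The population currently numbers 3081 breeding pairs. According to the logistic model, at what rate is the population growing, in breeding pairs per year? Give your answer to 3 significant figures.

dN/dt = rN(1 − N/K) = 0.095 × 3081 × (1 − 3081/3668).
1 − 3081/3668 = 0.16003; dN/dt = 0.095 × 3081 × 0.16003 = 46.841.

46.8 breeding pairs per year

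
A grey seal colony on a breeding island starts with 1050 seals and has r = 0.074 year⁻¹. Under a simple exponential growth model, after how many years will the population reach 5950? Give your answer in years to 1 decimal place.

23.4 years

Set N₀·e^(rt) = 5950: e^(0.074·t) = 5950/1050 = 5.6667.
0.074·t = ln(5.6667) = 1.7346, so t = 1.7346/0.074 = 23.441.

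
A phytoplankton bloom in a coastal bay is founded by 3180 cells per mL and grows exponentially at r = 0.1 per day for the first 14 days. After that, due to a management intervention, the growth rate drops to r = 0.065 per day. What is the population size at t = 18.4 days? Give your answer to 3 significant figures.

Phase 1: N(14) = 3180·e^(0.1×14) = 3180·e^1.4 = 12895.5.
Phase 2 runs for 18.4 − 14 = 4.4 days at r = 0.065.
N(18.4) = 12895.5·e^(0.065×4.4) = 12895.5·e^0.286 = 17165.2.

17200 cells per mL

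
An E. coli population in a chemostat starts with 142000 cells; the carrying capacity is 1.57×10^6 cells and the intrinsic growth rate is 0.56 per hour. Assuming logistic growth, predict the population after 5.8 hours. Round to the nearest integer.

A = (K − N₀)/N₀ = (1.57×10^6 − 142000)/142000 = 10.056.
N(t) = K/(1 + A·e^(−rt)) = 1.57×10^6/(1 + 10.056×e^(−0.56×5.8)).
e^(−3.248) = 0.038852; denominator = 1 + 10.056×0.038852 = 1.3907.
N = 1.57×10^6/1.3907 = 1.128922×10^6.

1128922 cells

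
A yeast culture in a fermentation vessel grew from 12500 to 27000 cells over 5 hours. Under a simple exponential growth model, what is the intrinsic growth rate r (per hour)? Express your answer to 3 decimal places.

From N(t) = N₀·e^(rt): e^(r·5) = 27000/12500 = 2.16.
r·5 = ln(2.16) = 0.77011, so r = 0.77011/5 = 0.15402.

0.154 per hour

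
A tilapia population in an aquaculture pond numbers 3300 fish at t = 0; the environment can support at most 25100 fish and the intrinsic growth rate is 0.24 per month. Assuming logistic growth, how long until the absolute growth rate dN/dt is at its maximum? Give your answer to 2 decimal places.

7.87 months

Logistic growth is fastest at N = K/2 = 12550.
A = (K − N₀)/N₀ = 6.6061. Set K/(1 + A·e^(−rt)) = K/2 → A·e^(−rt) = 1.
e^(−0.24t) = 1/6.6061 = 0.151376, so t = ln(6.6061)/0.24 = 1.888/0.24 = 7.8666.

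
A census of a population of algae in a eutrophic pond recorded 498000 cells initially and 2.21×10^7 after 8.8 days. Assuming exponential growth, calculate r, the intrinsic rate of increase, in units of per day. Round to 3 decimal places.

0.431 per day

From N(t) = N₀·e^(rt): e^(r·8.8) = 2.21×10^7/498000 = 44.378.
r·8.8 = ln(44.378) = 3.7927, so r = 3.7927/8.8 = 0.43099.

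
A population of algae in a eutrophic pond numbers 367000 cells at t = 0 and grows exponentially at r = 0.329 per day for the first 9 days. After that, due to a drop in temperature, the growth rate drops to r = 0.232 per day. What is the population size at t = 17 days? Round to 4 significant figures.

45360000 cells

Phase 1: N(9) = 367000·e^(0.329×9) = 367000·e^2.961 = 7.089442×10^6.
Phase 2 runs for 17 − 9 = 8 days at r = 0.232.
N(17) = 7.089442×10^6·e^(0.232×8) = 7.089442×10^6·e^1.856 = 4.535891×10^7.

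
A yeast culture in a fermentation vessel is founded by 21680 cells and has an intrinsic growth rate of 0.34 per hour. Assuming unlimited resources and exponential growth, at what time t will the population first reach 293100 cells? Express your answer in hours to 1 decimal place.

7.7 hours

Set N₀·e^(rt) = 293100: e^(0.34·t) = 293100/21680 = 13.519.
0.34·t = ln(13.519) = 2.6041, so t = 2.6041/0.34 = 7.6592.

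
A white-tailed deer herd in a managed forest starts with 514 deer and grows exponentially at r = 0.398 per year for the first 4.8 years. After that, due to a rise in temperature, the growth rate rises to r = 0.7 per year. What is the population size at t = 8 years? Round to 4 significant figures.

Phase 1: N(4.8) = 514·e^(0.398×4.8) = 514·e^1.91 = 3472.48.
Phase 2 runs for 8 − 4.8 = 3.2 years at r = 0.7.
N(8) = 3472.48·e^(0.7×3.2) = 3472.48·e^2.24 = 32618.1.

32620 deer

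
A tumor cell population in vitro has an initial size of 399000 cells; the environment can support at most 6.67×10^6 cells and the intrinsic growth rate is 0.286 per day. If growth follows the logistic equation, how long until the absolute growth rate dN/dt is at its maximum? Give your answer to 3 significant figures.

Logistic growth is fastest at N = K/2 = 3.335×10^6.
A = (K − N₀)/N₀ = 15.717. Set K/(1 + A·e^(−rt)) = K/2 → A·e^(−rt) = 1.
e^(−0.286t) = 1/15.717 = 0.0636262, so t = ln(15.717)/0.286 = 2.7547/0.286 = 9.6319.

9.63 days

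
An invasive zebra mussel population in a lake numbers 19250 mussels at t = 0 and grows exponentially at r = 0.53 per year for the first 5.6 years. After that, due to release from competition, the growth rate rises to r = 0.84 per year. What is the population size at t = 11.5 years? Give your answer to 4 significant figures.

Phase 1: N(5.6) = 19250·e^(0.53×5.6) = 19250·e^2.968 = 374470.
Phase 2 runs for 11.5 − 5.6 = 5.9 years at r = 0.84.
N(11.5) = 374470·e^(0.84×5.9) = 374470·e^4.956 = 5.31839×10^7.

53180000 mussels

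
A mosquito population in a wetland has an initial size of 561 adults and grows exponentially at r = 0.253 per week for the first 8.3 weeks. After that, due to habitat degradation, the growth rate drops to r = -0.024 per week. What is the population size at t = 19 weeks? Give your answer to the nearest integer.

Phase 1: N(8.3) = 561·e^(0.253×8.3) = 561·e^2.1 = 4580.76.
Phase 2 runs for 19 − 8.3 = 10.7 weeks at r = -0.024.
N(19) = 4580.76·e^(-0.024×10.7) = 4580.76·e^-0.2568 = 3543.33.

3543 adults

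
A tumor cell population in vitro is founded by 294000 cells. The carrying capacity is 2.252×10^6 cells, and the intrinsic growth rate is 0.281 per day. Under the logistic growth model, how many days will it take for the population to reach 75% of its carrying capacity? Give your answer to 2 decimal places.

A = (K − N₀)/N₀ = (2.252×10^6 − 294000)/294000 = 6.6599.
Solve 2.252×10^6/(1 + 6.6599·e^(−0.281t)) = 1.689×10^6: 1 + 6.6599·e^(−0.281t) = 1.3333, so e^(−0.281t) = 0.0500511.
−0.281·t = ln(0.0500511) = -2.9947, so t = 2.9947/0.281 = 10.657.

10.66 days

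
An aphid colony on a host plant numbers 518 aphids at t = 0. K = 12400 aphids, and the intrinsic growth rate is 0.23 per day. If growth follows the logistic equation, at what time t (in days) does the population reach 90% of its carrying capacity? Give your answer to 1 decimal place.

23.2 days

A = (K − N₀)/N₀ = (12400 − 518)/518 = 22.938.
Solve 12400/(1 + 22.938·e^(−0.23t)) = 11160: 1 + 22.938·e^(−0.23t) = 1.1111, so e^(−0.23t) = 0.00484393.
−0.23·t = ln(0.00484393) = -5.33, so t = 5.33/0.23 = 23.174.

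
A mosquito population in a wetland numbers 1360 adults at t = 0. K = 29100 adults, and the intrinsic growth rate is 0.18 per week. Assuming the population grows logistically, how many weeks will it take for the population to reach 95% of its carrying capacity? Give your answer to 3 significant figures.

A = (K − N₀)/N₀ = (29100 − 1360)/1360 = 20.397.
Solve 29100/(1 + 20.397·e^(−0.18t)) = 27645: 1 + 20.397·e^(−0.18t) = 1.0526, so e^(−0.18t) = 0.00258035.
−0.18·t = ln(0.00258035) = -5.9598, so t = 5.9598/0.18 = 33.11.

33.1 weeks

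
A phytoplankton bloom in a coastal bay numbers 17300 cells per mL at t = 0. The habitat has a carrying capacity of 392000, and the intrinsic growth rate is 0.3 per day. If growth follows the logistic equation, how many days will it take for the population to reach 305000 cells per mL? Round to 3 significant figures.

14.4 days

A = (K − N₀)/N₀ = (392000 − 17300)/17300 = 21.659.
Solve 392000/(1 + 21.659·e^(−0.3t)) = 305000: 1 + 21.659·e^(−0.3t) = 1.2852, so e^(−0.3t) = 0.0131699.
−0.3·t = ln(0.0131699) = -4.3298, so t = 4.3298/0.3 = 14.433.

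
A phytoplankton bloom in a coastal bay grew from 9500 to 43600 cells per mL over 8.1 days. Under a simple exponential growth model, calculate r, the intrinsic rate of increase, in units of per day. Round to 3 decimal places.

From N(t) = N₀·e^(rt): e^(r·8.1) = 43600/9500 = 4.5895.
r·8.1 = ln(4.5895) = 1.5238, so r = 1.5238/8.1 = 0.18812.

0.188 per day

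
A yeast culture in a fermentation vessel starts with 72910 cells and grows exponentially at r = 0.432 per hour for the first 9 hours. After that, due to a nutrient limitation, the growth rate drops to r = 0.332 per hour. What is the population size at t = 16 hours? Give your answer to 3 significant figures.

36400000 cells

Phase 1: N(9) = 72910·e^(0.432×9) = 72910·e^3.888 = 3.558968×10^6.
Phase 2 runs for 16 − 9 = 7 hours at r = 0.332.
N(16) = 3.558968×10^6·e^(0.332×7) = 3.558968×10^6·e^2.324 = 3.636005×10^7.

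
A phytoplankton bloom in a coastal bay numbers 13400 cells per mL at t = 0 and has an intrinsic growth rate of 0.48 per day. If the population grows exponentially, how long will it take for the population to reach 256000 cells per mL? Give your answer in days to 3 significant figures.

Set N₀·e^(rt) = 256000: e^(0.48·t) = 256000/13400 = 19.104.
0.48·t = ln(19.104) = 2.9499, so t = 2.9499/0.48 = 6.1457.

6.15 days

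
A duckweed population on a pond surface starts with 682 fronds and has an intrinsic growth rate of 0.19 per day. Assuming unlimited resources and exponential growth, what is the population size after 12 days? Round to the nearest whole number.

N(t) = N₀·e^(rt) = 682 × e^(0.19×12) = 682 × e^2.28.
e^2.28 ≈ 9.7767, so N ≈ 682 × 9.7767 = 6667.7.

6668 fronds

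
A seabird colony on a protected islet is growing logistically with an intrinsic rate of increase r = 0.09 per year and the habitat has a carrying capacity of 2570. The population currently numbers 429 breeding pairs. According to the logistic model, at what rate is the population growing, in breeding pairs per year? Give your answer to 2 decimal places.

32.16 breeding pairs per year

dN/dt = rN(1 − N/K) = 0.09 × 429 × (1 − 429/2570).
1 − 429/2570 = 0.83307; dN/dt = 0.09 × 429 × 0.83307 = 32.165.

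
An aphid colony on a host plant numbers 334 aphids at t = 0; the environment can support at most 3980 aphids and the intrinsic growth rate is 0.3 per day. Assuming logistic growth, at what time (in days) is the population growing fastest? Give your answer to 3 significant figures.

7.97 days

Logistic growth is fastest at N = K/2 = 1990.
A = (K − N₀)/N₀ = 10.916. Set K/(1 + A·e^(−rt)) = K/2 → A·e^(−rt) = 1.
e^(−0.3t) = 1/10.916 = 0.0916072, so t = ln(10.916)/0.3 = 2.3902/0.3 = 7.9675.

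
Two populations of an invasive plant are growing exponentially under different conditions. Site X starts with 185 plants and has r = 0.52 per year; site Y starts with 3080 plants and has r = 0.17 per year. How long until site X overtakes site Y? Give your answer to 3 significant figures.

8.04 years

Set 185·e^(0.52t) = 3080·e^(0.17t).
e^((0.52 − 0.17)t) = 3080/185 → e^(0.35·t) = 16.649.
0.35·t = ln(16.649) = 2.8123, so t = 2.8123/0.35 = 8.0352.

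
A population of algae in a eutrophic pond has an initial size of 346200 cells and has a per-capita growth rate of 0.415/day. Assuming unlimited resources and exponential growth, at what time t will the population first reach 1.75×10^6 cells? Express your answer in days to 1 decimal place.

Set N₀·e^(rt) = 1.75×10^6: e^(0.415·t) = 1.75×10^6/346200 = 5.0549.
0.415·t = ln(5.0549) = 1.6204, so t = 1.6204/0.415 = 3.9045.

3.9 days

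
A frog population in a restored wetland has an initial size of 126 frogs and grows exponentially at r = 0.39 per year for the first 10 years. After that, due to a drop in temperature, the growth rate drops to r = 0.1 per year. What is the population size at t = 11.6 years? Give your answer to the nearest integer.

Phase 1: N(10) = 126·e^(0.39×10) = 126·e^3.9 = 6224.71.
Phase 2 runs for 11.6 − 10 = 1.6 years at r = 0.1.
N(11.6) = 6224.71·e^(0.1×1.6) = 6224.71·e^0.16 = 7304.76.

7305 frogs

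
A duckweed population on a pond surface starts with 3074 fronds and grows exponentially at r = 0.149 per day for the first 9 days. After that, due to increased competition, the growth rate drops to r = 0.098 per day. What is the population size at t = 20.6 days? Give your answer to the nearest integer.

36627 fronds

Phase 1: N(9) = 3074·e^(0.149×9) = 3074·e^1.341 = 11751.5.
Phase 2 runs for 20.6 − 9 = 11.6 days at r = 0.098.
N(20.6) = 11751.5·e^(0.098×11.6) = 11751.5·e^1.137 = 36626.8.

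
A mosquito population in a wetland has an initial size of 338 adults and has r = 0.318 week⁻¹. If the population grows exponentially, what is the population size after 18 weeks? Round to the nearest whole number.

103471 adults

N(t) = N₀·e^(rt) = 338 × e^(0.318×18) = 338 × e^5.724.
e^5.724 ≈ 306.13, so N ≈ 338 × 306.13 = 103471.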